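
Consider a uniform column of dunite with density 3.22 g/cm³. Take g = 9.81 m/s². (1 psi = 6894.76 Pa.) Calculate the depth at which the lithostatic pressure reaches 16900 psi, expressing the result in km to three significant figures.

h = P/(ρg) = 16900 psi / (3220 kg/m³ × 9.81 m/s²) = 1.165×10^8 Pa / 31588 Pa/m = 3688.8 m
= 3.6888 km

3.69 km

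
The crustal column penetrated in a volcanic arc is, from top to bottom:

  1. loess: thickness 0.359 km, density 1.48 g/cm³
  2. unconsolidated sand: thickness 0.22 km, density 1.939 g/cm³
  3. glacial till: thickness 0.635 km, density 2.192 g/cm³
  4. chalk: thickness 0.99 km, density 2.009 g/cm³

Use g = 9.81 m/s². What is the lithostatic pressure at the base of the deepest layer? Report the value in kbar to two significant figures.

0.43 kbar

loess: 1480 kg/m³ × 9.81 m/s² × 359 m = 5.212×10^6 Pa = 0.05212 kbar
unconsolidated sand: 1939 kg/m³ × 9.81 m/s² × 220 m = 4.185×10^6 Pa = 0.04185 kbar
glacial till: 2192 kg/m³ × 9.81 m/s² × 635 m = 1.365×10^7 Pa = 0.1365 kbar
chalk: 2009 kg/m³ × 9.81 m/s² × 990 m = 1.951×10^7 Pa = 0.1951 kbar
Total = 0.05212 + 0.04185 + 0.1365 + 0.1951 = 0.42563 kbar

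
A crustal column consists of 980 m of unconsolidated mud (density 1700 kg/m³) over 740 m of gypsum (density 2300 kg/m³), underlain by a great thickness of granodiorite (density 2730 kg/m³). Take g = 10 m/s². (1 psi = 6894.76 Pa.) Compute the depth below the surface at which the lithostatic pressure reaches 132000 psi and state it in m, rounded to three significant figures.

Pressure at base of upper layers: 1700×10×980 + 2300×10×740 = 3.368×10^7 Pa = 4885 psi
Remaining pressure to be supplied by granodiorite: 9.101×10^8 − 3.368×10^7 = 8.764×10^8 Pa
Additional depth in granodiorite = 8.764×10^8 Pa / (2730 kg/m³ × 10 m/s²) = 32104 m
Total depth = 1720 m + 32104 m = 33824 m

33800 m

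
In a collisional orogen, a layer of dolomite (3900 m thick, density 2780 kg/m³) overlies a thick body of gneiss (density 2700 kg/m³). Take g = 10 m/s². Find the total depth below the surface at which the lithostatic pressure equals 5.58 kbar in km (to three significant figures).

Pressure at base of upper layers: 2780×10×3900 = 1.084×10^8 Pa = 1.084 kbar
Remaining pressure to be supplied by gneiss: 5.580×10^8 − 1.084×10^8 = 4.496×10^8 Pa
Additional depth in gneiss = 4.496×10^8 Pa / (2700 kg/m³ × 10 m/s²) = 16651 m
Total depth = 3900 m + 16651 m = 20551 m
= 20.551 km

20.6 km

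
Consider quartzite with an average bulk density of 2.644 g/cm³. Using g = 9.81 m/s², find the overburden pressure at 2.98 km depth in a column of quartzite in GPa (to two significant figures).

quartzite: 2644 kg/m³ × 9.81 m/s² × 2980 m = 7.729×10^7 Pa = 0.07729 GPa

0.077 GPa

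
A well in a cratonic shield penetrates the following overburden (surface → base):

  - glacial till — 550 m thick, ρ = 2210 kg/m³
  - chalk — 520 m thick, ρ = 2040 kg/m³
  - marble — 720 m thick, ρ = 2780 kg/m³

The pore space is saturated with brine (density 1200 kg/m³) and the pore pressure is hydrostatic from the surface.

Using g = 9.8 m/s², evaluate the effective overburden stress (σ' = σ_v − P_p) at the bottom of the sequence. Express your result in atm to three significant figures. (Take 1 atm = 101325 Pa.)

206 atm

Overburden (lithostatic) stress σ_v:
glacial till: 2210 kg/m³ × 9.8 m/s² × 550 m = 1.191×10^7 Pa = 11.91 MPa
chalk: 2040 kg/m³ × 9.8 m/s² × 520 m = 1.040×10^7 Pa = 10.40 MPa
marble: 2780 kg/m³ × 9.8 m/s² × 720 m = 1.962×10^7 Pa = 19.62 MPa
Total = 11.91 + 10.40 + 19.62 = 41.923 MPa
Pore pressure P_p = 1200 kg/m³ × 9.8 m/s² × 1790 m = 2.105×10^7 Pa = 21.05 MPa
Effective stress σ' = σ_v − P_p = 41.92 − 21.05 = 20.873 MPa = 206.00 atm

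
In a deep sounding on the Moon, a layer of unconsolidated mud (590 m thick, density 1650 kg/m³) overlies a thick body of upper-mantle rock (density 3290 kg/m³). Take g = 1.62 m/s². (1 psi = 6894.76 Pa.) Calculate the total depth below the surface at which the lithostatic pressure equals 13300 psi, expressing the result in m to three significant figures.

17500 m

Pressure at base of upper layers: 1650×1.62×590 = 1.577×10^6 Pa = 228.7 psi
Remaining pressure to be supplied by upper-mantle rock: 9.170×10^7 − 1.577×10^6 = 9.012×10^7 Pa
Additional depth in upper-mantle rock = 9.012×10^7 Pa / (3290 kg/m³ × 1.62 m/s²) = 16909 m
Total depth = 590 m + 16909 m = 17499 m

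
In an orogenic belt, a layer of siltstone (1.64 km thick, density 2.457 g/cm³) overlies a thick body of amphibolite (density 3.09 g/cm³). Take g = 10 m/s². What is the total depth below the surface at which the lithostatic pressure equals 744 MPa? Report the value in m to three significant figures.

Pressure at base of upper layers: 2457×10×1640 = 4.029×10^7 Pa = 40.29 MPa
Remaining pressure to be supplied by amphibolite: 7.440×10^8 − 4.029×10^7 = 7.037×10^8 Pa
Additional depth in amphibolite = 7.037×10^8 Pa / (3090 kg/m³ × 10 m/s²) = 22774 m
Total depth = 1640 m + 22774 m = 24414 m

24400 m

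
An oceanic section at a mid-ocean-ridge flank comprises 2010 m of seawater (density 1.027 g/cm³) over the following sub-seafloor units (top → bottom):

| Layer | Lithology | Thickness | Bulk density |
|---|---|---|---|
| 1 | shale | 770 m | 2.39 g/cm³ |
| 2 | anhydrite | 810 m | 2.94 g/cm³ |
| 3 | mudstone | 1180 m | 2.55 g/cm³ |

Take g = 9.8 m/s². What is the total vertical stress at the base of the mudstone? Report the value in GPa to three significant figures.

0.0911 GPa

seawater: 1027 kg/m³ × 9.8 m/s² × 2010 m = 2.023×10^7 Pa = 0.02023 GPa
shale: 2390 kg/m³ × 9.8 m/s² × 770 m = 1.803×10^7 Pa = 0.01803 GPa
anhydrite: 2940 kg/m³ × 9.8 m/s² × 810 m = 2.334×10^7 Pa = 0.02334 GPa
mudstone: 2550 kg/m³ × 9.8 m/s² × 1180 m = 2.949×10^7 Pa = 0.02949 GPa
Total = 0.02023 + 0.01803 + 0.02334 + 0.02949 = 0.091091 GPa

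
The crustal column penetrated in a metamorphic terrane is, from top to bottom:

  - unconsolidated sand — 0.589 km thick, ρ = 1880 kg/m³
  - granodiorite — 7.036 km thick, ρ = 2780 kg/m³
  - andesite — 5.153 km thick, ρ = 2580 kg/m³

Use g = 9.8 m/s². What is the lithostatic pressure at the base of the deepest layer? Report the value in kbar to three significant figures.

3.33 kbar

unconsolidated sand: 1880 kg/m³ × 9.8 m/s² × 589 m = 1.085×10^7 Pa = 0.1085 kbar
granodiorite: 2780 kg/m³ × 9.8 m/s² × 7036 m = 1.917×10^8 Pa = 1.917 kbar
andesite: 2580 kg/m³ × 9.8 m/s² × 5153 m = 1.303×10^8 Pa = 1.303 kbar
Total = 0.1085 + 1.917 + 1.303 = 3.3283 kbar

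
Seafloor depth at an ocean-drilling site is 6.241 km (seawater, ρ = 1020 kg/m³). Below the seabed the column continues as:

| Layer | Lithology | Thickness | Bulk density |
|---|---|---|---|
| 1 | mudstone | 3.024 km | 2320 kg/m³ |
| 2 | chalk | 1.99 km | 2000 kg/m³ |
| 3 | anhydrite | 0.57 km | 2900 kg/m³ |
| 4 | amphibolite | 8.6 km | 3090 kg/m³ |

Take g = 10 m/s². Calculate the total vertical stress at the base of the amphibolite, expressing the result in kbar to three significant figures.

seawater: 1020 kg/m³ × 10 m/s² × 6241 m = 6.366×10^7 Pa = 0.6366 kbar
mudstone: 2320 kg/m³ × 10 m/s² × 3024 m = 7.016×10^7 Pa = 0.7016 kbar
chalk: 2000 kg/m³ × 10 m/s² × 1990 m = 3.980×10^7 Pa = 0.3980 kbar
anhydrite: 2900 kg/m³ × 10 m/s² × 570 m = 1.653×10^7 Pa = 0.1653 kbar
amphibolite: 3090 kg/m³ × 10 m/s² × 8600 m = 2.657×10^8 Pa = 2.657 kbar
Total = 0.6366 + 0.7016 + 0.3980 + 0.1653 + 2.657 = 4.5588 kbar

4.56 kbar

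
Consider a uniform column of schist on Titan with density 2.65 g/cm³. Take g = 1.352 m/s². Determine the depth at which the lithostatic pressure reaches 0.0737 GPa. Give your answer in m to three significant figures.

h = P/(ρg) = 0.0737 GPa / (2650 kg/m³ × 1.352 m/s²) = 7.370×10^7 Pa / 3582.8 Pa/m = 20571 m

20600 m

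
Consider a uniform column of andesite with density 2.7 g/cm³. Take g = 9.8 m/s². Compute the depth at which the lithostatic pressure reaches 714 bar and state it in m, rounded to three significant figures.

h = P/(ρg) = 714 bar / (2700 kg/m³ × 9.8 m/s²) = 7.140×10^7 Pa / 26460 Pa/m = 2698.4 m

2700 m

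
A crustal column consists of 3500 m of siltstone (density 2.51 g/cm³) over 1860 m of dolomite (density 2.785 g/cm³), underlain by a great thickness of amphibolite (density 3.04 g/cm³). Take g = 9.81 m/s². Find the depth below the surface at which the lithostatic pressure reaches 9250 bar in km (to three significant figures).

Pressure at base of upper layers: 2510×9.81×3500 + 2785×9.81×1860 = 1.370×10^8 Pa = 1370 bar
Remaining pressure to be supplied by amphibolite: 9.250×10^8 − 1.370×10^8 = 7.880×10^8 Pa
Additional depth in amphibolite = 7.880×10^8 Pa / (3040 kg/m³ × 9.81 m/s²) = 26423 m
Total depth = 5360 m + 26423 m = 31783 m
= 31.783 km

31.8 km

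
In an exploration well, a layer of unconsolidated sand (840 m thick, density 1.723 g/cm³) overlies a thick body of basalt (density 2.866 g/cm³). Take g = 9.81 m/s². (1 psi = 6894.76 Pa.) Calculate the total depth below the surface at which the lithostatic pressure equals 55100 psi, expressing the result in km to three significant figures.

13.8 km

Pressure at base of upper layers: 1723×9.81×840 = 1.420×10^7 Pa = 2059 psi
Remaining pressure to be supplied by basalt: 3.799×10^8 − 1.420×10^7 = 3.657×10^8 Pa
Additional depth in basalt = 3.657×10^8 Pa / (2866 kg/m³ × 9.81 m/s²) = 13007 m
Total depth = 840 m + 13007 m = 13847 m
= 13.847 km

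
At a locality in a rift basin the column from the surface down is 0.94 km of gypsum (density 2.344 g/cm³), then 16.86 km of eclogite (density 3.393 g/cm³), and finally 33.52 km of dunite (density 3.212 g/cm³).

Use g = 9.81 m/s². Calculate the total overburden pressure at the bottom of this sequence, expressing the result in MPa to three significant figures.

1640 MPa

gypsum: 2344 kg/m³ × 9.81 m/s² × 940 m = 2.161×10^7 Pa = 21.61 MPa
eclogite: 3393 kg/m³ × 9.81 m/s² × 16860 m = 5.612×10^8 Pa = 561.2 MPa
dunite: 3212 kg/m³ × 9.81 m/s² × 33520 m = 1.056×10^9 Pa = 1056 MPa
Total = 21.61 + 561.2 + 1056 = 1639.0 MPa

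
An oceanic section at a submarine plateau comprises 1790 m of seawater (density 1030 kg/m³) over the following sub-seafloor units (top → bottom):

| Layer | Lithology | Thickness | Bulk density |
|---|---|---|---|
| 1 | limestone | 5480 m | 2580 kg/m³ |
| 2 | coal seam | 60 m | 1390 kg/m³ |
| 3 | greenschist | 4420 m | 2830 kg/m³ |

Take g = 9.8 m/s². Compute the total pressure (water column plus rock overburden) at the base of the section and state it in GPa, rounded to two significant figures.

seawater: 1030 kg/m³ × 9.8 m/s² × 1790 m = 1.807×10^7 Pa = 0.01807 GPa
limestone: 2580 kg/m³ × 9.8 m/s² × 5480 m = 1.386×10^8 Pa = 0.1386 GPa
coal seam: 1390 kg/m³ × 9.8 m/s² × 60 m = 8.173×10^5 Pa = 8.173×10^-4 GPa
greenschist: 2830 kg/m³ × 9.8 m/s² × 4420 m = 1.226×10^8 Pa = 0.1226 GPa
Total = 0.01807 + 0.1386 + 8.173×10^-4 + 0.1226 = 0.28003 GPa

0.28 GPa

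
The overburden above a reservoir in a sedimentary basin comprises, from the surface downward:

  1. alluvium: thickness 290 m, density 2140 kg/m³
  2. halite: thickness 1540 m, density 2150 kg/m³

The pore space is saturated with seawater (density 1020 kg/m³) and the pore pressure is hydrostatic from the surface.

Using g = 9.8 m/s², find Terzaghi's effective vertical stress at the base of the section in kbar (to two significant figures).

0.20 kbar

Overburden (lithostatic) stress σ_v:
alluvium: 2140 kg/m³ × 9.8 m/s² × 290 m = 6.082×10^6 Pa = 6.082 MPa
halite: 2150 kg/m³ × 9.8 m/s² × 1540 m = 3.245×10^7 Pa = 32.45 MPa
Total = 6.082 + 32.45 = 38.530 MPa
Pore pressure P_p = 1020 kg/m³ × 9.8 m/s² × 1830 m = 1.829×10^7 Pa = 18.29 MPa
Effective stress σ' = σ_v − P_p = 38.53 − 18.29 = 20.237 MPa = 0.20237 kbar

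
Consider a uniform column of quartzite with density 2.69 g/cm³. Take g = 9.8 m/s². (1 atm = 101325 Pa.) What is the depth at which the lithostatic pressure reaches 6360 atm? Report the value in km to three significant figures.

24.4 km

h = P/(ρg) = 6360 atm / (2690 kg/m³ × 9.8 m/s²) = 6.444×10^8 Pa / 26362 Pa/m = 24445 m
= 24.445 km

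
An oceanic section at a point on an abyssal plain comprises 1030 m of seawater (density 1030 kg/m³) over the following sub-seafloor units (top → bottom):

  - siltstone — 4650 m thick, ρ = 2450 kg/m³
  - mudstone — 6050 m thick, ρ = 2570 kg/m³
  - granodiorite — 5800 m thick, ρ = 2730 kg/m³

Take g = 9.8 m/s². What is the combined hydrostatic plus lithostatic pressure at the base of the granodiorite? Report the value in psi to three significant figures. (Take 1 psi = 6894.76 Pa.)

62300 psi

seawater: 1030 kg/m³ × 9.8 m/s² × 1030 m = 1.040×10^7 Pa = 1508 psi
siltstone: 2450 kg/m³ × 9.8 m/s² × 4650 m = 1.116×10^8 Pa = 16193 psi
mudstone: 2570 kg/m³ × 9.8 m/s² × 6050 m = 1.524×10^8 Pa = 22100 psi
granodiorite: 2730 kg/m³ × 9.8 m/s² × 5800 m = 1.552×10^8 Pa = 22506 psi
Total = 1508 + 16193 + 22100 + 22506 = 62307 psi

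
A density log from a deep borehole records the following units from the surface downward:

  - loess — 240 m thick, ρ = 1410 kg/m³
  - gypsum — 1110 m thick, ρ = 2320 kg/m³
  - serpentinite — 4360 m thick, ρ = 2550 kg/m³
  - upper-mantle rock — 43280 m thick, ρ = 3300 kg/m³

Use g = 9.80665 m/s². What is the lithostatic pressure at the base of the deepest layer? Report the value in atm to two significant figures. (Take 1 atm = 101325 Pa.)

15000 atm

loess: 1410 kg/m³ × 9.80665 m/s² × 240 m = 3.319×10^6 Pa = 32.75 atm
gypsum: 2320 kg/m³ × 9.80665 m/s² × 1110 m = 2.525×10^7 Pa = 249.2 atm
serpentinite: 2550 kg/m³ × 9.80665 m/s² × 4360 m = 1.090×10^8 Pa = 1076 atm
upper-mantle rock: 3300 kg/m³ × 9.80665 m/s² × 43280 m = 1.401×10^9 Pa = 13823 atm
Total = 32.75 + 249.2 + 1076 + 13823 = 15181 atm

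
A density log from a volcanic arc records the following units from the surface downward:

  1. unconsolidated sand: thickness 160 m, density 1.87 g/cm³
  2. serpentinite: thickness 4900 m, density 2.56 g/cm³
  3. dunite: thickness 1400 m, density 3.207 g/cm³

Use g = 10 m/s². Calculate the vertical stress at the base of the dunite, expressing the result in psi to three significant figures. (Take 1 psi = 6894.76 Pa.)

unconsolidated sand: 1870 kg/m³ × 10 m/s² × 160 m = 2.992×10^6 Pa = 434.0 psi
serpentinite: 2560 kg/m³ × 10 m/s² × 4900 m = 1.254×10^8 Pa = 18194 psi
dunite: 3207 kg/m³ × 10 m/s² × 1400 m = 4.490×10^7 Pa = 6512 psi
Total = 434.0 + 18194 + 6512 = 25139 psi

25100 psi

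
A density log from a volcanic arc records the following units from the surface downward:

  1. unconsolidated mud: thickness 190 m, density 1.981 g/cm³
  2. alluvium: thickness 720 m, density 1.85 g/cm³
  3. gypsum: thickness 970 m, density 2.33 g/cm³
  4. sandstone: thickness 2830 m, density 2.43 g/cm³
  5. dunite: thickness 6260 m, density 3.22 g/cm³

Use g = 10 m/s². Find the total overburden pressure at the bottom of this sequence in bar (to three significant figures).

unconsolidated mud: 1981 kg/m³ × 10 m/s² × 190 m = 3.764×10^6 Pa = 37.64 bar
alluvium: 1850 kg/m³ × 10 m/s² × 720 m = 1.332×10^7 Pa = 133.2 bar
gypsum: 2330 kg/m³ × 10 m/s² × 970 m = 2.260×10^7 Pa = 226.0 bar
sandstone: 2430 kg/m³ × 10 m/s² × 2830 m = 6.877×10^7 Pa = 687.7 bar
dunite: 3220 kg/m³ × 10 m/s² × 6260 m = 2.016×10^8 Pa = 2016 bar
Total = 37.64 + 133.2 + 226.0 + 687.7 + 2016 = 3100.3 bar

3100 bar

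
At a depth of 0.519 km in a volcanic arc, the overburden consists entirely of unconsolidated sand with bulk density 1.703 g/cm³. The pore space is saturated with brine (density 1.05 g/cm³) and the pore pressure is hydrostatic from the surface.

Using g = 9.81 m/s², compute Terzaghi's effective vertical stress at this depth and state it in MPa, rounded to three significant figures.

3.32 MPa

Overburden (lithostatic) stress σ_v:
unconsolidated sand: 1703 kg/m³ × 9.81 m/s² × 519 m = 8.671×10^6 Pa = 8.671 MPa
Pore pressure P_p = 1050 kg/m³ × 9.81 m/s² × 519 m = 5.346×10^6 Pa = 5.346 MPa
Effective stress σ' = σ_v − P_p = 8.671 − 5.346 = 3.3247 MPa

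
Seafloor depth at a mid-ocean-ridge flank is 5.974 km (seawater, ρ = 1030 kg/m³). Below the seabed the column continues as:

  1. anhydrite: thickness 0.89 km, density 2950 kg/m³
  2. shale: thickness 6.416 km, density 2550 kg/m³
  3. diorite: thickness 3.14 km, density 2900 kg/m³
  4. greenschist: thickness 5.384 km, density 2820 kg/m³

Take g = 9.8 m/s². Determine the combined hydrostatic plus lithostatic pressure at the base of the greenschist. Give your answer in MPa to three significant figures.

seawater: 1030 kg/m³ × 9.8 m/s² × 5974 m = 6.030×10^7 Pa = 60.30 MPa
anhydrite: 2950 kg/m³ × 9.8 m/s² × 890 m = 2.573×10^7 Pa = 25.73 MPa
shale: 2550 kg/m³ × 9.8 m/s² × 6416 m = 1.603×10^8 Pa = 160.3 MPa
diorite: 2900 kg/m³ × 9.8 m/s² × 3140 m = 8.924×10^7 Pa = 89.24 MPa
greenschist: 2820 kg/m³ × 9.8 m/s² × 5384 m = 1.488×10^8 Pa = 148.8 MPa
Total = 60.30 + 25.73 + 160.3 + 89.24 + 148.8 = 484.40 MPa

484 MPa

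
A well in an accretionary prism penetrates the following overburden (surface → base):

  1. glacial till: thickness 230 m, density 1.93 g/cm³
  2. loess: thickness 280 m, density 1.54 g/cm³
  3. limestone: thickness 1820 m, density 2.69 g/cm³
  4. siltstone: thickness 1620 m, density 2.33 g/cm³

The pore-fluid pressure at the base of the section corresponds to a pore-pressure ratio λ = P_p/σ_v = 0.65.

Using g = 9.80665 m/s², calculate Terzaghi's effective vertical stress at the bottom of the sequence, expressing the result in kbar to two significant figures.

Overburden (lithostatic) stress σ_v:
glacial till: 1930 kg/m³ × 9.80665 m/s² × 230 m = 4.353×10^6 Pa = 4.353 MPa
loess: 1540 kg/m³ × 9.80665 m/s² × 280 m = 4.229×10^6 Pa = 4.229 MPa
limestone: 2690 kg/m³ × 9.80665 m/s² × 1820 m = 4.801×10^7 Pa = 48.01 MPa
siltstone: 2330 kg/m³ × 9.80665 m/s² × 1620 m = 3.702×10^7 Pa = 37.02 MPa
Total = 4.353 + 4.229 + 48.01 + 37.02 = 93.609 MPa
Pore pressure P_p = λ·σ_v = 0.65 × 93.61 MPa = 60.85 MPa
Effective stress σ' = σ_v − P_p = 93.61 − 60.85 = 32.763 MPa = 0.32763 kbar

0.33 kbar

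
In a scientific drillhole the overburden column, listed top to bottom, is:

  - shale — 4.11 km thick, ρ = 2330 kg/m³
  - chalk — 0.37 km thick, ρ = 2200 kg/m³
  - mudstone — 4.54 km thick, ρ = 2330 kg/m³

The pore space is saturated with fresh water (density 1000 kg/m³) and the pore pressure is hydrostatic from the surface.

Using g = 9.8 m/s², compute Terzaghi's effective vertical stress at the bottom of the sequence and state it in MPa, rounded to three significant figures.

Overburden (lithostatic) stress σ_v:
shale: 2330 kg/m³ × 9.8 m/s² × 4110 m = 9.385×10^7 Pa = 93.85 MPa
chalk: 2200 kg/m³ × 9.8 m/s² × 370 m = 7.977×10^6 Pa = 7.977 MPa
mudstone: 2330 kg/m³ × 9.8 m/s² × 4540 m = 1.037×10^8 Pa = 103.7 MPa
Total = 93.85 + 7.977 + 103.7 = 205.49 MPa
Pore pressure P_p = 1000 kg/m³ × 9.8 m/s² × 9020 m = 8.840×10^7 Pa = 88.40 MPa
Effective stress σ' = σ_v − P_p = 205.5 − 88.40 = 117.10 MPa

117 MPa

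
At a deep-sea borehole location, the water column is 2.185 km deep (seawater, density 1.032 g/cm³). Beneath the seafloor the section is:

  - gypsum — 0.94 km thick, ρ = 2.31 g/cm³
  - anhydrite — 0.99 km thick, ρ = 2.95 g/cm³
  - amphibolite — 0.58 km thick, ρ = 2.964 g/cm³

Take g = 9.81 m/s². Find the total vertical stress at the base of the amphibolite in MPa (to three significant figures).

88.9 MPa

seawater: 1032 kg/m³ × 9.81 m/s² × 2185 m = 2.212×10^7 Pa = 22.12 MPa
gypsum: 2310 kg/m³ × 9.81 m/s² × 940 m = 2.130×10^7 Pa = 21.30 MPa
anhydrite: 2950 kg/m³ × 9.81 m/s² × 990 m = 2.865×10^7 Pa = 28.65 MPa
amphibolite: 2964 kg/m³ × 9.81 m/s² × 580 m = 1.686×10^7 Pa = 16.86 MPa
Total = 22.12 + 21.30 + 28.65 + 16.86 = 88.937 MPa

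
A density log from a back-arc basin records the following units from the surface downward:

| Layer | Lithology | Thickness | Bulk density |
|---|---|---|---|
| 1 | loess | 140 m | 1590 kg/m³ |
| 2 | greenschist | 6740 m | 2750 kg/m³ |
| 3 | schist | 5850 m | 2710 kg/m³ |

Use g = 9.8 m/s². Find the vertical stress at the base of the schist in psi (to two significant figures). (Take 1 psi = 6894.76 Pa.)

49000 psi

loess: 1590 kg/m³ × 9.8 m/s² × 140 m = 2.181×10^6 Pa = 316.4 psi
greenschist: 2750 kg/m³ × 9.8 m/s² × 6740 m = 1.816×10^8 Pa = 26345 psi
schist: 2710 kg/m³ × 9.8 m/s² × 5850 m = 1.554×10^8 Pa = 22534 psi
Total = 316.4 + 26345 + 22534 = 49195 psi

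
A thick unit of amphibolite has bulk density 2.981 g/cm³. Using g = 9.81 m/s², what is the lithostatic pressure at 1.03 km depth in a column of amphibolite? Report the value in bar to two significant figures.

amphibolite: 2981 kg/m³ × 9.81 m/s² × 1030 m = 3.012×10^7 Pa = 301.2 bar

300 bar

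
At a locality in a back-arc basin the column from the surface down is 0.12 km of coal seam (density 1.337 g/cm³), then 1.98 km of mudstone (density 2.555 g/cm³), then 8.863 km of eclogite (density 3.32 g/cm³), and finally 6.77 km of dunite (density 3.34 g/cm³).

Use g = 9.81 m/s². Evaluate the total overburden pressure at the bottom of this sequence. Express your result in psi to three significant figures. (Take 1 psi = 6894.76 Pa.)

coal seam: 1337 kg/m³ × 9.81 m/s² × 120 m = 1.574×10^6 Pa = 228.3 psi
mudstone: 2555 kg/m³ × 9.81 m/s² × 1980 m = 4.963×10^7 Pa = 7198 psi
eclogite: 3320 kg/m³ × 9.81 m/s² × 8863 m = 2.887×10^8 Pa = 41867 psi
dunite: 3340 kg/m³ × 9.81 m/s² × 6770 m = 2.218×10^8 Pa = 32173 psi
Total = 228.3 + 7198 + 41867 + 32173 = 81465 psi

81500 psi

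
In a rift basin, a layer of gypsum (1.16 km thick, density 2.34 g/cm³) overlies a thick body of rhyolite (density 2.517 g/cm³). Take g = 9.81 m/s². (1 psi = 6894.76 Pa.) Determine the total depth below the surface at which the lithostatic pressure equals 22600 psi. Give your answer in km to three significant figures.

Pressure at base of upper layers: 2340×9.81×1160 = 2.663×10^7 Pa = 3862 psi
Remaining pressure to be supplied by rhyolite: 1.558×10^8 − 2.663×10^7 = 1.292×10^8 Pa
Additional depth in rhyolite = 1.292×10^8 Pa / (2517 kg/m³ × 9.81 m/s²) = 5232.2 m
Total depth = 1160 m + 5232.2 m = 6392.2 m
= 6.3922 km

6.39 km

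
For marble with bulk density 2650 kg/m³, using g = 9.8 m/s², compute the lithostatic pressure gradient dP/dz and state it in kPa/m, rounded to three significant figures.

26.0 kPa/m

dP/dz = ρg = 2650 kg/m³ × 9.8 m/s² = 25970 Pa/m
= 25970 Pa/m × (1 kPa/m / 1000.0 Pa/m) = 25.970 kPa/m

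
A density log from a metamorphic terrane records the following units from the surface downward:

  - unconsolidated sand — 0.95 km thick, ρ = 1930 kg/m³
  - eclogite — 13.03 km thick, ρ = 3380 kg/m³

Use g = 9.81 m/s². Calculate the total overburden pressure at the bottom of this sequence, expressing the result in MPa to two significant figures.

unconsolidated sand: 1930 kg/m³ × 9.81 m/s² × 950 m = 1.799×10^7 Pa = 17.99 MPa
eclogite: 3380 kg/m³ × 9.81 m/s² × 13030 m = 4.320×10^8 Pa = 432.0 MPa
Total = 17.99 + 432.0 = 450.03 MPa

450 MPa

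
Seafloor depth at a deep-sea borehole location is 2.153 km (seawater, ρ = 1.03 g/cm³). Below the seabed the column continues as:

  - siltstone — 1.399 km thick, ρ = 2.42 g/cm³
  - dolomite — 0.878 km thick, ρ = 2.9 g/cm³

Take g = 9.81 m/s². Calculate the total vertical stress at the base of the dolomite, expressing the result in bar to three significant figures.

799 bar

seawater: 1030 kg/m³ × 9.81 m/s² × 2153 m = 2.175×10^7 Pa = 217.5 bar
siltstone: 2420 kg/m³ × 9.81 m/s² × 1399 m = 3.321×10^7 Pa = 332.1 bar
dolomite: 2900 kg/m³ × 9.81 m/s² × 878 m = 2.498×10^7 Pa = 249.8 bar
Total = 217.5 + 332.1 + 249.8 = 799.45 bar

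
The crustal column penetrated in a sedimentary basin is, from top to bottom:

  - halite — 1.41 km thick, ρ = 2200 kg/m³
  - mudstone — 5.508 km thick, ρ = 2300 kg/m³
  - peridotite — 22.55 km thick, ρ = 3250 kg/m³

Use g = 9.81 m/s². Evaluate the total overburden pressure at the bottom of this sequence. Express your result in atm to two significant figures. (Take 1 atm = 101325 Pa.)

halite: 2200 kg/m³ × 9.81 m/s² × 1410 m = 3.043×10^7 Pa = 300.3 atm
mudstone: 2300 kg/m³ × 9.81 m/s² × 5508 m = 1.243×10^8 Pa = 1227 atm
peridotite: 3250 kg/m³ × 9.81 m/s² × 22550 m = 7.190×10^8 Pa = 7095 atm
Total = 300.3 + 1227 + 7095 = 8622.3 atm

8600 atm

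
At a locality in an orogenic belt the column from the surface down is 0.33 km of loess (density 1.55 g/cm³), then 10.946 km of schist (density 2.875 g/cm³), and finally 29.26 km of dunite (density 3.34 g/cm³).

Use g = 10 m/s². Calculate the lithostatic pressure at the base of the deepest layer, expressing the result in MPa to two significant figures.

1300 MPa

loess: 1550 kg/m³ × 10 m/s² × 330 m = 5.115×10^6 Pa = 5.115 MPa
schist: 2875 kg/m³ × 10 m/s² × 10946 m = 3.147×10^8 Pa = 314.7 MPa
dunite: 3340 kg/m³ × 10 m/s² × 29260 m = 9.773×10^8 Pa = 977.3 MPa
Total = 5.115 + 314.7 + 977.3 = 1297.1 MPa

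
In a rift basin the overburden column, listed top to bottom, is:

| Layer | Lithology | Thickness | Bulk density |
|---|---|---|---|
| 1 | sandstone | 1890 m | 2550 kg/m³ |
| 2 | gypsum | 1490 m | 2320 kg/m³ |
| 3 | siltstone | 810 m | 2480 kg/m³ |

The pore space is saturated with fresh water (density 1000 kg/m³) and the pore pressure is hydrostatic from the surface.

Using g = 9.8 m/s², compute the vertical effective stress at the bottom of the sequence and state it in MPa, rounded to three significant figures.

59.7 MPa

Overburden (lithostatic) stress σ_v:
sandstone: 2550 kg/m³ × 9.8 m/s² × 1890 m = 4.723×10^7 Pa = 47.23 MPa
gypsum: 2320 kg/m³ × 9.8 m/s² × 1490 m = 3.388×10^7 Pa = 33.88 MPa
siltstone: 2480 kg/m³ × 9.8 m/s² × 810 m = 1.969×10^7 Pa = 19.69 MPa
Total = 47.23 + 33.88 + 19.69 = 100.79 MPa
Pore pressure P_p = 1000 kg/m³ × 9.8 m/s² × 4190 m = 4.106×10^7 Pa = 41.06 MPa
Effective stress σ' = σ_v − P_p = 100.8 − 41.06 = 59.732 MPa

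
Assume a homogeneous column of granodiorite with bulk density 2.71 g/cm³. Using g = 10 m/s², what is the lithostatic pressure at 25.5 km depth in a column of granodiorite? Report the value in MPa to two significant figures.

690 MPa

granodiorite: 2710 kg/m³ × 10 m/s² × 25500 m = 6.910×10^8 Pa = 691.0 MPa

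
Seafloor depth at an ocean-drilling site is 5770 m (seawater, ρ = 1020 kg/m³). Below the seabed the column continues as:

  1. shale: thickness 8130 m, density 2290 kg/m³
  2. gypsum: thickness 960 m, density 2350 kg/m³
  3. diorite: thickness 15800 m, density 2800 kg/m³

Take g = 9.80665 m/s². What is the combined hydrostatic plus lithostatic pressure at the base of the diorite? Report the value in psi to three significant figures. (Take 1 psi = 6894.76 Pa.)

101000 psi

seawater: 1020 kg/m³ × 9.80665 m/s² × 5770 m = 5.772×10^7 Pa = 8371 psi
shale: 2290 kg/m³ × 9.80665 m/s² × 8130 m = 1.826×10^8 Pa = 26481 psi
gypsum: 2350 kg/m³ × 9.80665 m/s² × 960 m = 2.212×10^7 Pa = 3209 psi
diorite: 2800 kg/m³ × 9.80665 m/s² × 15800 m = 4.338×10^8 Pa = 62924 psi
Total = 8371 + 26481 + 3209 + 62924 = 1.0098×10^5 psi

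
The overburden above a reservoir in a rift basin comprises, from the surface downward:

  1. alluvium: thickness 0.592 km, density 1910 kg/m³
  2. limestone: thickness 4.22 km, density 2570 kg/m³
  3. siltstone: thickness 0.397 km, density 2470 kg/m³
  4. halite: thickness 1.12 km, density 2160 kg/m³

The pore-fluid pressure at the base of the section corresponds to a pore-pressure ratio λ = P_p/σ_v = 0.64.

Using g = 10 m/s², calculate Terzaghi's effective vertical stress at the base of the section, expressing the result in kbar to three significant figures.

Overburden (lithostatic) stress σ_v:
alluvium: 1910 kg/m³ × 10 m/s² × 592 m = 1.131×10^7 Pa = 11.31 MPa
limestone: 2570 kg/m³ × 10 m/s² × 4220 m = 1.085×10^8 Pa = 108.5 MPa
siltstone: 2470 kg/m³ × 10 m/s² × 397 m = 9.806×10^6 Pa = 9.806 MPa
halite: 2160 kg/m³ × 10 m/s² × 1120 m = 2.419×10^7 Pa = 24.19 MPa
Total = 11.31 + 108.5 + 9.806 + 24.19 = 153.76 MPa
Pore pressure P_p = λ·σ_v = 0.64 × 153.8 MPa = 98.41 MPa
Effective stress σ' = σ_v − P_p = 153.8 − 98.41 = 55.353 MPa = 0.55353 kbar

0.554 kbar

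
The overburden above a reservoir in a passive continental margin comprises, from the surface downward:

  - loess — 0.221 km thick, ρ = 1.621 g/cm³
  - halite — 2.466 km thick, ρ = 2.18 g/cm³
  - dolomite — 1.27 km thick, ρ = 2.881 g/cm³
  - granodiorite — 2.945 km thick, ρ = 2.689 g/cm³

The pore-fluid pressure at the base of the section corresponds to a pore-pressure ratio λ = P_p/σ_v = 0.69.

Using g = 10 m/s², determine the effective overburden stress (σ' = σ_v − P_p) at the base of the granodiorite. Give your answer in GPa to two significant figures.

0.054 GPa

Overburden (lithostatic) stress σ_v:
loess: 1621 kg/m³ × 10 m/s² × 221 m = 3.582×10^6 Pa = 3.582 MPa
halite: 2180 kg/m³ × 10 m/s² × 2466 m = 5.376×10^7 Pa = 53.76 MPa
dolomite: 2881 kg/m³ × 10 m/s² × 1270 m = 3.659×10^7 Pa = 36.59 MPa
granodiorite: 2689 kg/m³ × 10 m/s² × 2945 m = 7.919×10^7 Pa = 79.19 MPa
Total = 3.582 + 53.76 + 36.59 + 79.19 = 173.12 MPa
Pore pressure P_p = λ·σ_v = 0.69 × 173.1 MPa = 119.5 MPa
Effective stress σ' = σ_v − P_p = 173.1 − 119.5 = 53.667 MPa = 0.053667 GPa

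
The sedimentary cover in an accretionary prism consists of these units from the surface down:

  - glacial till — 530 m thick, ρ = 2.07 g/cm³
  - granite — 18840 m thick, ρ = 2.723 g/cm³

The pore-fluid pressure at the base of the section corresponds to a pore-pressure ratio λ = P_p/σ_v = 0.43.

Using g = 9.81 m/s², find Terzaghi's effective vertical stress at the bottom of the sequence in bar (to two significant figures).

2900 bar

Overburden (lithostatic) stress σ_v:
glacial till: 2070 kg/m³ × 9.81 m/s² × 530 m = 1.076×10^7 Pa = 10.76 MPa
granite: 2723 kg/m³ × 9.81 m/s² × 18840 m = 5.033×10^8 Pa = 503.3 MPa
Total = 10.76 + 503.3 = 514.03 MPa
Pore pressure P_p = λ·σ_v = 0.43 × 514.0 MPa = 221.0 MPa
Effective stress σ' = σ_v − P_p = 514.0 − 221.0 = 293.00 MPa = 2930.0 bar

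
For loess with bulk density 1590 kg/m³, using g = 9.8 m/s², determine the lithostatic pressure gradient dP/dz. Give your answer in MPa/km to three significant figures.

15.6 MPa/km

dP/dz = ρg = 1590 kg/m³ × 9.8 m/s² = 15582 Pa/m
= 15582 Pa/m × (1 MPa/km / 1000.0 Pa/m) = 15.582 MPa/km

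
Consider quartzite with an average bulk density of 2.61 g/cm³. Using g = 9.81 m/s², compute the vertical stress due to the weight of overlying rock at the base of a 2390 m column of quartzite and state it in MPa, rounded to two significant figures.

61 MPa

quartzite: 2610 kg/m³ × 9.81 m/s² × 2390 m = 6.119×10^7 Pa = 61.19 MPa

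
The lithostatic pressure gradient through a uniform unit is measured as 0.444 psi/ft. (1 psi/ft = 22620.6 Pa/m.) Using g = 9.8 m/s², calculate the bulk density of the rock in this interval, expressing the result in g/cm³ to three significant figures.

1.02 g/cm³

ρ = (dP/dz)/g = 0.444 psi/ft / 9.8 m/s² = 10044 Pa/m / 9.8 m/s² = 1024.9 kg/m³
= 1.025 g/cm³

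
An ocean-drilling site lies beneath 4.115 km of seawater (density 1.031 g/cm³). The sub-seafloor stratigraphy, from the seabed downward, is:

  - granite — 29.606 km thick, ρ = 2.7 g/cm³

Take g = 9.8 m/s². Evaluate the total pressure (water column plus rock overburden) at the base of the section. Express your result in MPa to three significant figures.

seawater: 1031 kg/m³ × 9.8 m/s² × 4115 m = 4.158×10^7 Pa = 41.58 MPa
granite: 2700 kg/m³ × 9.8 m/s² × 29606 m = 7.834×10^8 Pa = 783.4 MPa
Total = 41.58 + 783.4 = 824.95 MPa

825 MPa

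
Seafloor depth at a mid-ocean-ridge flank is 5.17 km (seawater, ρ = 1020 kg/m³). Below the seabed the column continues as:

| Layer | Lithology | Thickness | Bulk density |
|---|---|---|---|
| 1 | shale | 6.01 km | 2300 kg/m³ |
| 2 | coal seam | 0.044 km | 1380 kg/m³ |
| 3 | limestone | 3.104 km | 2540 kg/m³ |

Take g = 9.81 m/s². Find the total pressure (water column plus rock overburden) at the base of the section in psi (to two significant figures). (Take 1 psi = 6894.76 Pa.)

38000 psi

seawater: 1020 kg/m³ × 9.81 m/s² × 5170 m = 5.173×10^7 Pa = 7503 psi
shale: 2300 kg/m³ × 9.81 m/s² × 6010 m = 1.356×10^8 Pa = 19668 psi
coal seam: 1380 kg/m³ × 9.81 m/s² × 44 m = 5.957×10^5 Pa = 86.39 psi
limestone: 2540 kg/m³ × 9.81 m/s² × 3104 m = 7.734×10^7 Pa = 11218 psi
Total = 7503 + 19668 + 86.39 + 11218 = 38475 psi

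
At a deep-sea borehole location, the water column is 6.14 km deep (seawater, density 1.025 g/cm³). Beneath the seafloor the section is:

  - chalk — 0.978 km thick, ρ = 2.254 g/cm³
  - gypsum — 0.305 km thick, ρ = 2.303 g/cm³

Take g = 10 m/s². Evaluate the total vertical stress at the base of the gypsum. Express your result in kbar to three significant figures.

seawater: 1025 kg/m³ × 10 m/s² × 6140 m = 6.293×10^7 Pa = 0.6293 kbar
chalk: 2254 kg/m³ × 10 m/s² × 978 m = 2.204×10^7 Pa = 0.2204 kbar
gypsum: 2303 kg/m³ × 10 m/s² × 305 m = 7.024×10^6 Pa = 0.07024 kbar
Total = 0.6293 + 0.2204 + 0.07024 = 0.92003 kbar

0.920 kbar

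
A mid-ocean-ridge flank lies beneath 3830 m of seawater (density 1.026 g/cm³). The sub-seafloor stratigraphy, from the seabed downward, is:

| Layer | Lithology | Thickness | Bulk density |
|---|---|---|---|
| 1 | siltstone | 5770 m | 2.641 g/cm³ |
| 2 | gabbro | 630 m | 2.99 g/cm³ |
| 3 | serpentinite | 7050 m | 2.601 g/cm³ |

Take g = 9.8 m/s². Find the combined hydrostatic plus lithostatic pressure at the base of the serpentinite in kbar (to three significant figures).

3.86 kbar

seawater: 1026 kg/m³ × 9.8 m/s² × 3830 m = 3.851×10^7 Pa = 0.3851 kbar
siltstone: 2641 kg/m³ × 9.8 m/s² × 5770 m = 1.493×10^8 Pa = 1.493 kbar
gabbro: 2990 kg/m³ × 9.8 m/s² × 630 m = 1.846×10^7 Pa = 0.1846 kbar
serpentinite: 2601 kg/m³ × 9.8 m/s² × 7050 m = 1.797×10^8 Pa = 1.797 kbar
Total = 0.3851 + 1.493 + 0.1846 + 1.797 = 3.8601 kbar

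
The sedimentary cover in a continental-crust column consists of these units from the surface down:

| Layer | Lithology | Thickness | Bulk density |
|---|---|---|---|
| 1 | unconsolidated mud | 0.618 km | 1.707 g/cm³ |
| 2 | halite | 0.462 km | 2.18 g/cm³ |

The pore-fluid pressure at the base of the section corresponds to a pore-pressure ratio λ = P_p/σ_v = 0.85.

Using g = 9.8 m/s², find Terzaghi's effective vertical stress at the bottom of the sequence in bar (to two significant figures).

Overburden (lithostatic) stress σ_v:
unconsolidated mud: 1707 kg/m³ × 9.8 m/s² × 618 m = 1.034×10^7 Pa = 10.34 MPa
halite: 2180 kg/m³ × 9.8 m/s² × 462 m = 9.870×10^6 Pa = 9.870 MPa
Total = 10.34 + 9.870 = 20.208 MPa
Pore pressure P_p = λ·σ_v = 0.85 × 20.21 MPa = 17.18 MPa
Effective stress σ' = σ_v − P_p = 20.21 − 17.18 = 3.0313 MPa = 30.313 bar

30 bar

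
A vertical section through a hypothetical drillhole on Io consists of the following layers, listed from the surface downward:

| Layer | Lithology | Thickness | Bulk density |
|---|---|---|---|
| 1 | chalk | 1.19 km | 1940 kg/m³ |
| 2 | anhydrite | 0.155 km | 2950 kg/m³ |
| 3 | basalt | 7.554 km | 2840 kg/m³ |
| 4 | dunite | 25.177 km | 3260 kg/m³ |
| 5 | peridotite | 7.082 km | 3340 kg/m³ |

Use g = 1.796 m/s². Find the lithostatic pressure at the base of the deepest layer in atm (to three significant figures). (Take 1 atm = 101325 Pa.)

2300 atm

chalk: 1940 kg/m³ × 1.796 m/s² × 1190 m = 4.146×10^6 Pa = 40.92 atm
anhydrite: 2950 kg/m³ × 1.796 m/s² × 155 m = 8.212×10^5 Pa = 8.105 atm
basalt: 2840 kg/m³ × 1.796 m/s² × 7554 m = 3.853×10^7 Pa = 380.3 atm
dunite: 3260 kg/m³ × 1.796 m/s² × 25177 m = 1.474×10^8 Pa = 1455 atm
peridotite: 3340 kg/m³ × 1.796 m/s² × 7082 m = 4.248×10^7 Pa = 419.3 atm
Total = 40.92 + 8.105 + 380.3 + 1455 + 419.3 = 2303.4 atm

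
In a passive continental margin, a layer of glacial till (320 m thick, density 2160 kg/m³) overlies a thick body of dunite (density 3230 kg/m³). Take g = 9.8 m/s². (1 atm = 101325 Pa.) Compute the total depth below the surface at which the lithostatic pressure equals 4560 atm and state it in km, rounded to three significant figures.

14.7 km

Pressure at base of upper layers: 2160×9.8×320 = 6.774×10^6 Pa = 66.85 atm
Remaining pressure to be supplied by dunite: 4.620×10^8 − 6.774×10^6 = 4.553×10^8 Pa
Additional depth in dunite = 4.553×10^8 Pa / (3230 kg/m³ × 9.8 m/s²) = 14383 m
Total depth = 320 m + 14383 m = 14703 m
= 14.703 km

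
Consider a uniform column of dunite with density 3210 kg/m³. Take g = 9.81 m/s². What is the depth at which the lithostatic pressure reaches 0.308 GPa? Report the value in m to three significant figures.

9780 m

h = P/(ρg) = 0.308 GPa / (3210 kg/m³ × 9.81 m/s²) = 3.080×10^8 Pa / 31490 Pa/m = 9780.9 m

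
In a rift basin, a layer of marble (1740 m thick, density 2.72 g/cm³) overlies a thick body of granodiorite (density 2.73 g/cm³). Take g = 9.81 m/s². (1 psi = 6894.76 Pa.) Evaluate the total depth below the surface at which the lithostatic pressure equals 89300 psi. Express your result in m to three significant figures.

23000 m

Pressure at base of upper layers: 2720×9.81×1740 = 4.643×10^7 Pa = 6734 psi
Remaining pressure to be supplied by granodiorite: 6.157×10^8 − 4.643×10^7 = 5.693×10^8 Pa
Additional depth in granodiorite = 5.693×10^8 Pa / (2730 kg/m³ × 9.81 m/s²) = 21256 m
Total depth = 1740 m + 21256 m = 22996 m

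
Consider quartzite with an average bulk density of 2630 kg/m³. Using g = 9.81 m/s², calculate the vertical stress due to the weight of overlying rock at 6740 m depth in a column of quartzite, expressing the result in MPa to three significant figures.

quartzite: 2630 kg/m³ × 9.81 m/s² × 6740 m = 1.739×10^8 Pa = 173.9 MPa

174 MPa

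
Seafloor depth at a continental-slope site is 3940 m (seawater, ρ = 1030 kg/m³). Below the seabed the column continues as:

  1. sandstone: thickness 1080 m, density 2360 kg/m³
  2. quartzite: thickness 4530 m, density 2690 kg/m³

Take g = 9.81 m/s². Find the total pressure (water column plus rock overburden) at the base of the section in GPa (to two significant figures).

seawater: 1030 kg/m³ × 9.81 m/s² × 3940 m = 3.981×10^7 Pa = 0.03981 GPa
sandstone: 2360 kg/m³ × 9.81 m/s² × 1080 m = 2.500×10^7 Pa = 0.02500 GPa
quartzite: 2690 kg/m³ × 9.81 m/s² × 4530 m = 1.195×10^8 Pa = 0.1195 GPa
Total = 0.03981 + 0.02500 + 0.1195 = 0.18436 GPa

0.18 GPa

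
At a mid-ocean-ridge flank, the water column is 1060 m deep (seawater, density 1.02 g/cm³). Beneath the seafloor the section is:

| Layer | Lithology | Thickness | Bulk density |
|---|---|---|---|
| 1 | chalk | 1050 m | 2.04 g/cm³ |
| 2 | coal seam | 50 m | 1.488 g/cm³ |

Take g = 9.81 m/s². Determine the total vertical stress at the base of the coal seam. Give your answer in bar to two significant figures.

320 bar

seawater: 1020 kg/m³ × 9.81 m/s² × 1060 m = 1.061×10^7 Pa = 106.1 bar
chalk: 2040 kg/m³ × 9.81 m/s² × 1050 m = 2.101×10^7 Pa = 210.1 bar
coal seam: 1488 kg/m³ × 9.81 m/s² × 50 m = 7.299×10^5 Pa = 7.299 bar
Total = 106.1 + 210.1 + 7.299 = 323.49 bar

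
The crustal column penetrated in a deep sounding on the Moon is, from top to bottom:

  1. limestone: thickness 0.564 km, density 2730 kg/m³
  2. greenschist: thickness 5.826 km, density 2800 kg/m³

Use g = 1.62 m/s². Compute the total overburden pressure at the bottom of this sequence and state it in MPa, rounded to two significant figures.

limestone: 2730 kg/m³ × 1.62 m/s² × 564 m = 2.494×10^6 Pa = 2.494 MPa
greenschist: 2800 kg/m³ × 1.62 m/s² × 5826 m = 2.643×10^7 Pa = 26.43 MPa
Total = 2.494 + 26.43 = 28.921 MPa

29 MPa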